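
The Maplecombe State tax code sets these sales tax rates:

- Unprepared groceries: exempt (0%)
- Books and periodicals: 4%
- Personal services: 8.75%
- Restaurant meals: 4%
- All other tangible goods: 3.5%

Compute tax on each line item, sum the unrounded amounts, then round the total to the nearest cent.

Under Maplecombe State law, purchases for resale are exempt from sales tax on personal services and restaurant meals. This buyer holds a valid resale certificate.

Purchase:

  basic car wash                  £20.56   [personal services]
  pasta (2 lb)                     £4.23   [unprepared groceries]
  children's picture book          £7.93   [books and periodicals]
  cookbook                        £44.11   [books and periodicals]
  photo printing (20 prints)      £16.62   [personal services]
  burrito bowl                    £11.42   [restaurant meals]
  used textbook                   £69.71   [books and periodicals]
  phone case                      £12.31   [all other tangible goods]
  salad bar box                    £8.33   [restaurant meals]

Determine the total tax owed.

Basic car wash £20.56: personal services, buyer-exempt → 0% → £0.00
Pasta (2 lb) £4.23: unprepared groceries → 0% → £0.00
Children's picture book £7.93: books and periodicals → 4% → £0.3172
Cookbook £44.11: books and periodicals → 4% → £1.7644
Photo printing (20 prints) £16.62: personal services, buyer-exempt → 0% → £0.00
Burrito bowl £11.42: restaurant meals, buyer-exempt → 0% → £0.00
Used textbook £69.71: books and periodicals → 4% → £2.7884
Phone case £12.31: all other tangible goods → 3.5% → £0.43085
Salad bar box £8.33: restaurant meals, buyer-exempt → 0% → £0.00
Unrounded tax sum = £5.30085 → £5.30

£5.30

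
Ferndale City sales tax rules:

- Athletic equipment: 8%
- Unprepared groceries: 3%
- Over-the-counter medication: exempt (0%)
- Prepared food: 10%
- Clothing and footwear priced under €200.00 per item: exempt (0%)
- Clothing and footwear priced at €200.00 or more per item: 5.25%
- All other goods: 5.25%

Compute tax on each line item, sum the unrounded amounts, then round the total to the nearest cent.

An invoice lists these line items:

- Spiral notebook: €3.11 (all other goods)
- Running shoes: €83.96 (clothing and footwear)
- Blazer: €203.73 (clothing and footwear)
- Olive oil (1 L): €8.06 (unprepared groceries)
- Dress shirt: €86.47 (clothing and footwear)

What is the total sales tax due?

Spiral notebook €3.11: all other goods → 5.25% → €0.163275
Running shoes €83.96: clothing and footwear, under €200.00 → 0% → €0.00
Blazer €203.73: clothing and footwear, €200.00 or more → 5.25% → €10.695825
Olive oil (1 L) €8.06: unprepared groceries → 3% → €0.2418
Dress shirt €86.47: clothing and footwear, under €200.00 → 0% → €0.00
Unrounded tax sum = €11.1009 → €11.10

€11.10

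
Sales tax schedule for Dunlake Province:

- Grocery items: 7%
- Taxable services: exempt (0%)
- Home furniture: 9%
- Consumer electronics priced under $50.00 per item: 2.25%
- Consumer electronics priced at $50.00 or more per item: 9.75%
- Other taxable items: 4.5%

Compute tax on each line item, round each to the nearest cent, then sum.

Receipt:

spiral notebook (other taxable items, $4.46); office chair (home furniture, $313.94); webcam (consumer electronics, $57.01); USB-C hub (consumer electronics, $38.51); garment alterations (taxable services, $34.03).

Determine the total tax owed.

$34.88

Spiral notebook $4.46: other taxable items → 4.5% → $0.20
Office chair $313.94: home furniture → 9% → $28.25
Webcam $57.01: consumer electronics, $50.00 or more → 9.75% → $5.56
USB-C hub $38.51: consumer electronics, under $50.00 → 2.25% → $0.87
Garment alterations $34.03: taxable services → 0% → $0.00
Total tax = $0.20 + $28.25 + $5.56 + $0.87 = $34.88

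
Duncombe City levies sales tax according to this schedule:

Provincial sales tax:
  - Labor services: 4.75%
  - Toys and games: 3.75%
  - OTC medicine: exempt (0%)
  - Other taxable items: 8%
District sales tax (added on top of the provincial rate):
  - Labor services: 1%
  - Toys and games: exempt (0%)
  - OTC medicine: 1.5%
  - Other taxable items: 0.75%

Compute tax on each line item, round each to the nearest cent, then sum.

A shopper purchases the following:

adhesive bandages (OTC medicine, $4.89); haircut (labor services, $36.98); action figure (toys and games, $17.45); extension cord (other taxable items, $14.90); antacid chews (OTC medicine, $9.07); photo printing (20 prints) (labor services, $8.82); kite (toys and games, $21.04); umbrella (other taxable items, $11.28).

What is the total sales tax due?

$6.58

Adhesive bandages $4.89: OTC medicine → 0% + 1.5% district = 1.5% → $0.07
Haircut $36.98: labor services → 4.75% + 1% district = 5.75% → $2.13
Action figure $17.45: toys and games → 3.75% + 0% district = 3.75% → $0.65
Extension cord $14.90: other taxable items → 8% + 0.75% district = 8.75% → $1.30
Antacid chews $9.07: OTC medicine → 0% + 1.5% district = 1.5% → $0.14
Photo printing (20 prints) $8.82: labor services → 4.75% + 1% district = 5.75% → $0.51
Kite $21.04: toys and games → 3.75% + 0% district = 3.75% → $0.79
Umbrella $11.28: other taxable items → 8% + 0.75% district = 8.75% → $0.99
Total tax = $0.07 + $2.13 + $0.65 + $1.30 + $0.14 + $0.51 + $0.79 + $0.99 = $6.58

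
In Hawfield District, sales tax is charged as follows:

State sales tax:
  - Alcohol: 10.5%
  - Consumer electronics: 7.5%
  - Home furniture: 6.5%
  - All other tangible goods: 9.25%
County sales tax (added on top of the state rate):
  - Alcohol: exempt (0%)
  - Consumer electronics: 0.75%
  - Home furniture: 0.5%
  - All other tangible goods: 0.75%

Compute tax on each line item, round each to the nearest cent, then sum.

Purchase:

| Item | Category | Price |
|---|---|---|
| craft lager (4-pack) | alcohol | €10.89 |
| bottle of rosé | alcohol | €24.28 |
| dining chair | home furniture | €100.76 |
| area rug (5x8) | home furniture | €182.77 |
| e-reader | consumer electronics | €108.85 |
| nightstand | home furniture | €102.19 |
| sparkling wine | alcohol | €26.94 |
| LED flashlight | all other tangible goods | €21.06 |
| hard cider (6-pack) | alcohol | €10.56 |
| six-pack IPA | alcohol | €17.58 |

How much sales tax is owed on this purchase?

Craft lager (4-pack) €10.89: alcohol → 10.5% + 0% county = 10.5% → €1.14
Bottle of rosé €24.28: alcohol → 10.5% + 0% county = 10.5% → €2.55
Dining chair €100.76: home furniture → 6.5% + 0.5% county = 7% → €7.05
Area rug (5x8) €182.77: home furniture → 6.5% + 0.5% county = 7% → €12.79
E-reader €108.85: consumer electronics → 7.5% + 0.75% county = 8.25% → €8.98
Nightstand €102.19: home furniture → 6.5% + 0.5% county = 7% → €7.15
Sparkling wine €26.94: alcohol → 10.5% + 0% county = 10.5% → €2.83
LED flashlight €21.06: all other tangible goods → 9.25% + 0.75% county = 10% → €2.11
Hard cider (6-pack) €10.56: alcohol → 10.5% + 0% county = 10.5% → €1.11
Six-pack IPA €17.58: alcohol → 10.5% + 0% county = 10.5% → €1.85
Total tax = €1.14 + €2.55 + €7.05 + €12.79 + €8.98 + €7.15 + €2.83 + €2.11 + €1.11 + €1.85 = €47.56

€47.56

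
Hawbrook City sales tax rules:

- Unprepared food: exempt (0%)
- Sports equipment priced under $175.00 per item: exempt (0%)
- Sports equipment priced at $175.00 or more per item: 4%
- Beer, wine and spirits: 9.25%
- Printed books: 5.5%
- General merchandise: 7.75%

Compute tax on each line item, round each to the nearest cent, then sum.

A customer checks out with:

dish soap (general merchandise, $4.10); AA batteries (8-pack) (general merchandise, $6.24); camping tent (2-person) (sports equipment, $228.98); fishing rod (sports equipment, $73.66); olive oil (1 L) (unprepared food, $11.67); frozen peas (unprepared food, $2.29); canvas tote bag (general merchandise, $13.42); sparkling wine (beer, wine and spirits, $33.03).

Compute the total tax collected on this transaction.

$14.06

Dish soap $4.10: general merchandise → 7.75% → $0.32
AA batteries (8-pack) $6.24: general merchandise → 7.75% → $0.48
Camping tent (2-person) $228.98: sports equipment, $175.00 or more → 4% → $9.16
Fishing rod $73.66: sports equipment, under $175.00 → 0% → $0.00
Olive oil (1 L) $11.67: unprepared food → 0% → $0.00
Frozen peas $2.29: unprepared food → 0% → $0.00
Canvas tote bag $13.42: general merchandise → 7.75% → $1.04
Sparkling wine $33.03: beer, wine and spirits → 9.25% → $3.06
Total tax = $0.32 + $0.48 + $9.16 + $1.04 + $3.06 = $14.06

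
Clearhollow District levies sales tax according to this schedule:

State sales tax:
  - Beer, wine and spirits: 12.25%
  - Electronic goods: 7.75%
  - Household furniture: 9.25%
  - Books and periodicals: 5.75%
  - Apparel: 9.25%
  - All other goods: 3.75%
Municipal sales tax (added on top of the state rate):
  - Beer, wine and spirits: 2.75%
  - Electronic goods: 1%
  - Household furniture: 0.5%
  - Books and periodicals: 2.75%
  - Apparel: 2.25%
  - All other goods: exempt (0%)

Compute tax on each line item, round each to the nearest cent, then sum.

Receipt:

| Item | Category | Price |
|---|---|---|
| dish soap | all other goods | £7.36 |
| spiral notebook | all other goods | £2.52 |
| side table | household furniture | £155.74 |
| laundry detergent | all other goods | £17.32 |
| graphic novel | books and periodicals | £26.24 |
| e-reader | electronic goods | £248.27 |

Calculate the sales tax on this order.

£40.15

Dish soap £7.36: all other goods → 3.75% + 0% municipal = 3.75% → £0.28
Spiral notebook £2.52: all other goods → 3.75% + 0% municipal = 3.75% → £0.09
Side table £155.74: household furniture → 9.25% + 0.5% municipal = 9.75% → £15.18
Laundry detergent £17.32: all other goods → 3.75% + 0% municipal = 3.75% → £0.65
Graphic novel £26.24: books and periodicals → 5.75% + 2.75% municipal = 8.5% → £2.23
E-reader £248.27: electronic goods → 7.75% + 1% municipal = 8.75% → £21.72
Total tax = £0.28 + £0.09 + £15.18 + £0.65 + £2.23 + £21.72 = £40.15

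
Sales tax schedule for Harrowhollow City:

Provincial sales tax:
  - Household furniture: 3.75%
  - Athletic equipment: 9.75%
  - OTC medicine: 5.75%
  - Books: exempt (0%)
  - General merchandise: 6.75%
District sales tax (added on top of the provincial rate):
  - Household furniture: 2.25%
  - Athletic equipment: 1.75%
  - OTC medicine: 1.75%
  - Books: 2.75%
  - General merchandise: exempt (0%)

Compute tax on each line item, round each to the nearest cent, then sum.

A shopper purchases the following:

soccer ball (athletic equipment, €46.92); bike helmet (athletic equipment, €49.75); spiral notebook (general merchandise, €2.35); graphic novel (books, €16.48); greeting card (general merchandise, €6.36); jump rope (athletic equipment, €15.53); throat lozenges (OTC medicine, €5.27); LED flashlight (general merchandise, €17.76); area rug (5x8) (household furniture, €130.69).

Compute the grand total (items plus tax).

Soccer ball €46.92: athletic equipment → 9.75% + 1.75% district = 11.5% → €5.40
Bike helmet €49.75: athletic equipment → 9.75% + 1.75% district = 11.5% → €5.72
Spiral notebook €2.35: general merchandise → 6.75% + 0% district = 6.75% → €0.16
Graphic novel €16.48: books → 0% + 2.75% district = 2.75% → €0.45
Greeting card €6.36: general merchandise → 6.75% + 0% district = 6.75% → €0.43
Jump rope €15.53: athletic equipment → 9.75% + 1.75% district = 11.5% → €1.79
Throat lozenges €5.27: OTC medicine → 5.75% + 1.75% district = 7.5% → €0.40
LED flashlight €17.76: general merchandise → 6.75% + 0% district = 6.75% → €1.20
Area rug (5x8) €130.69: household furniture → 3.75% + 2.25% district = 6% → €7.84
Subtotal = €291.11; tax = €23.39; total due = €314.50

€314.50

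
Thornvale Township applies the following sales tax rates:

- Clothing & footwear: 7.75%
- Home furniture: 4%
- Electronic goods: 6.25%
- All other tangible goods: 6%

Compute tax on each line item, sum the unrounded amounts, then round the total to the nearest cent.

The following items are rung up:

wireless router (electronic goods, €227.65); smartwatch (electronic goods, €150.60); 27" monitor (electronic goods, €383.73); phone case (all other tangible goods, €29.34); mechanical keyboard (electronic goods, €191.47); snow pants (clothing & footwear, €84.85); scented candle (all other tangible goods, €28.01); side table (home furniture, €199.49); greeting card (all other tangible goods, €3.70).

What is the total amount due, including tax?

Wireless router €227.65: electronic goods → 6.25% → €14.228125
Smartwatch €150.60: electronic goods → 6.25% → €9.4125
27" monitor €383.73: electronic goods → 6.25% → €23.983125
Phone case €29.34: all other tangible goods → 6% → €1.7604
Mechanical keyboard €191.47: electronic goods → 6.25% → €11.966875
Snow pants €84.85: clothing & footwear → 7.75% → €6.575875
Scented candle €28.01: all other tangible goods → 6% → €1.6806
Side table €199.49: home furniture → 4% → €7.9796
Greeting card €3.70: all other tangible goods → 6% → €0.222
Subtotal = €1298.84; unrounded tax = €77.8091 → €77.81; total due = €1376.65

€1376.65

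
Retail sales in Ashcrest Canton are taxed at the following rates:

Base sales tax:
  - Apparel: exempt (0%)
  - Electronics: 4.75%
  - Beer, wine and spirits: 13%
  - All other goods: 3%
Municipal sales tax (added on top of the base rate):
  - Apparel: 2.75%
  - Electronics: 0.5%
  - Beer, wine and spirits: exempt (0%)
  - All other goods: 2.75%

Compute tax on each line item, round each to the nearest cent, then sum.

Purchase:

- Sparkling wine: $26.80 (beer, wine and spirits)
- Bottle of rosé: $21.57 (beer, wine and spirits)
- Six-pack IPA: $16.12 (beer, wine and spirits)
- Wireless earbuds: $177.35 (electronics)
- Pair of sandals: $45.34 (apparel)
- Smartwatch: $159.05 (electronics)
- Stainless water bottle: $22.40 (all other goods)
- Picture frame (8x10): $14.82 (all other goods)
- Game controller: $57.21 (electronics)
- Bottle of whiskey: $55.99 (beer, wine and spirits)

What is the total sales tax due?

$39.71

Sparkling wine $26.80: beer, wine and spirits → 13% + 0% municipal = 13% → $3.48
Bottle of rosé $21.57: beer, wine and spirits → 13% + 0% municipal = 13% → $2.80
Six-pack IPA $16.12: beer, wine and spirits → 13% + 0% municipal = 13% → $2.10
Wireless earbuds $177.35: electronics → 4.75% + 0.5% municipal = 5.25% → $9.31
Pair of sandals $45.34: apparel → 0% + 2.75% municipal = 2.75% → $1.25
Smartwatch $159.05: electronics → 4.75% + 0.5% municipal = 5.25% → $8.35
Stainless water bottle $22.40: all other goods → 3% + 2.75% municipal = 5.75% → $1.29
Picture frame (8x10) $14.82: all other goods → 3% + 2.75% municipal = 5.75% → $0.85
Game controller $57.21: electronics → 4.75% + 0.5% municipal = 5.25% → $3.00
Bottle of whiskey $55.99: beer, wine and spirits → 13% + 0% municipal = 13% → $7.28
Total tax = $3.48 + $2.80 + $2.10 + $9.31 + $1.25 + $8.35 + $1.29 + $0.85 + $3.00 + $7.28 = $39.71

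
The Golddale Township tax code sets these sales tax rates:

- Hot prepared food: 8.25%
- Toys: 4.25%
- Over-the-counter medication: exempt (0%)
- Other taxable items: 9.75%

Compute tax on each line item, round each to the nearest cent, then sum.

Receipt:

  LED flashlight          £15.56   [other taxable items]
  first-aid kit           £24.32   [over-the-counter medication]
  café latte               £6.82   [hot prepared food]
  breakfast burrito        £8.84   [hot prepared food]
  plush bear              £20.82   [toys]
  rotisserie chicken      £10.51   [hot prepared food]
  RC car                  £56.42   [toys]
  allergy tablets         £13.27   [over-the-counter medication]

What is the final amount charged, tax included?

£163.52

LED flashlight £15.56: other taxable items → 9.75% → £1.52
First-aid kit £24.32: over-the-counter medication → 0% → £0.00
Café latte £6.82: hot prepared food → 8.25% → £0.56
Breakfast burrito £8.84: hot prepared food → 8.25% → £0.73
Plush bear £20.82: toys → 4.25% → £0.88
Rotisserie chicken £10.51: hot prepared food → 8.25% → £0.87
RC car £56.42: toys → 4.25% → £2.40
Allergy tablets £13.27: over-the-counter medication → 0% → £0.00
Subtotal = £156.56; tax = £6.96; total due = £163.52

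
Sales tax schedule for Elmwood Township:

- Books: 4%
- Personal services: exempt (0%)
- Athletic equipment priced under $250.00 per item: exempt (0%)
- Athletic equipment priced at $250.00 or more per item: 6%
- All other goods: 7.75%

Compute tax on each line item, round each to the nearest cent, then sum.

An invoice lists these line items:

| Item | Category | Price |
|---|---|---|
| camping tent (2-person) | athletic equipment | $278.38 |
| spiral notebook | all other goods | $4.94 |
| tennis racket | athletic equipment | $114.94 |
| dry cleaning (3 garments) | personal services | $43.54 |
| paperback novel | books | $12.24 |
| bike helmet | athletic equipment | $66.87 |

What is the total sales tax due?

$17.57

Camping tent (2-person) $278.38: athletic equipment, $250.00 or more → 6% → $16.70
Spiral notebook $4.94: all other goods → 7.75% → $0.38
Tennis racket $114.94: athletic equipment, under $250.00 → 0% → $0.00
Dry cleaning (3 garments) $43.54: personal services → 0% → $0.00
Paperback novel $12.24: books → 4% → $0.49
Bike helmet $66.87: athletic equipment, under $250.00 → 0% → $0.00
Total tax = $16.70 + $0.38 + $0.49 = $17.57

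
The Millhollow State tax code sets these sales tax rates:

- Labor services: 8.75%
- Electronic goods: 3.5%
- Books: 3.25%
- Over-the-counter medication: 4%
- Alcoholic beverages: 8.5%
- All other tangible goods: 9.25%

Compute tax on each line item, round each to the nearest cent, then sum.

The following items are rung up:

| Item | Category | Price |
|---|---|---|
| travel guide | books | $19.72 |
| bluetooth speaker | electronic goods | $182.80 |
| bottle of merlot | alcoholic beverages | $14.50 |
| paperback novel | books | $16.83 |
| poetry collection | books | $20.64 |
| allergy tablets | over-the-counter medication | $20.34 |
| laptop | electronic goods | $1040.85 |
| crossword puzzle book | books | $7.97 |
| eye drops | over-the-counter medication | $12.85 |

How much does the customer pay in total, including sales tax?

Travel guide $19.72: books → 3.25% → $0.64
Bluetooth speaker $182.80: electronic goods → 3.5% → $6.40
Bottle of merlot $14.50: alcoholic beverages → 8.5% → $1.23
Paperback novel $16.83: books → 3.25% → $0.55
Poetry collection $20.64: books → 3.25% → $0.67
Allergy tablets $20.34: over-the-counter medication → 4% → $0.81
Laptop $1040.85: electronic goods → 3.5% → $36.43
Crossword puzzle book $7.97: books → 3.25% → $0.26
Eye drops $12.85: over-the-counter medication → 4% → $0.51
Subtotal = $1336.50; tax = $47.50; total due = $1384.00

$1384.00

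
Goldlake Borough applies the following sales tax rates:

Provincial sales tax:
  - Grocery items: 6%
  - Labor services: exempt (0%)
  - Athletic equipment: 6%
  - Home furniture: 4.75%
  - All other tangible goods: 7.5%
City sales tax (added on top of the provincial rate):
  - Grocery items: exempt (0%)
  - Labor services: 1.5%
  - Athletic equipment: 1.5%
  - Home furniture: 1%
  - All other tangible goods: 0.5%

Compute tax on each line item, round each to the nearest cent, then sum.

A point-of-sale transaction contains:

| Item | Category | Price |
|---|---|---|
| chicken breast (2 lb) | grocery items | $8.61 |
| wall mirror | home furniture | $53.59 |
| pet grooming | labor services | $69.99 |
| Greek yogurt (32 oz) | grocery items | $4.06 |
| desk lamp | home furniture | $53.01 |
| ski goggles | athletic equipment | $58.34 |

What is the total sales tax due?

Chicken breast (2 lb) $8.61: grocery items → 6% + 0% city = 6% → $0.52
Wall mirror $53.59: home furniture → 4.75% + 1% city = 5.75% → $3.08
Pet grooming $69.99: labor services → 0% + 1.5% city = 1.5% → $1.05
Greek yogurt (32 oz) $4.06: grocery items → 6% + 0% city = 6% → $0.24
Desk lamp $53.01: home furniture → 4.75% + 1% city = 5.75% → $3.05
Ski goggles $58.34: athletic equipment → 6% + 1.5% city = 7.5% → $4.38
Total tax = $0.52 + $3.08 + $1.05 + $0.24 + $3.05 + $4.38 = $12.32

$12.32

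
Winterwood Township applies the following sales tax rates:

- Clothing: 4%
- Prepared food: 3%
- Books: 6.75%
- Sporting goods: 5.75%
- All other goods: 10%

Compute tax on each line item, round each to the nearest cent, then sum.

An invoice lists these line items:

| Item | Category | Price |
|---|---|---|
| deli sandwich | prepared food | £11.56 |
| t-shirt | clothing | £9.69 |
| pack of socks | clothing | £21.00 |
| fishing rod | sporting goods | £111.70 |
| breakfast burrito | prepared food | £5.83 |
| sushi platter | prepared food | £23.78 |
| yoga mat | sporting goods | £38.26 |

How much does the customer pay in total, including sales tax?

Deli sandwich £11.56: prepared food → 3% → £0.35
T-shirt £9.69: clothing → 4% → £0.39
Pack of socks £21.00: clothing → 4% → £0.84
Fishing rod £111.70: sporting goods → 5.75% → £6.42
Breakfast burrito £5.83: prepared food → 3% → £0.17
Sushi platter £23.78: prepared food → 3% → £0.71
Yoga mat £38.26: sporting goods → 5.75% → £2.20
Subtotal = £221.82; tax = £11.08; total due = £232.90

£232.90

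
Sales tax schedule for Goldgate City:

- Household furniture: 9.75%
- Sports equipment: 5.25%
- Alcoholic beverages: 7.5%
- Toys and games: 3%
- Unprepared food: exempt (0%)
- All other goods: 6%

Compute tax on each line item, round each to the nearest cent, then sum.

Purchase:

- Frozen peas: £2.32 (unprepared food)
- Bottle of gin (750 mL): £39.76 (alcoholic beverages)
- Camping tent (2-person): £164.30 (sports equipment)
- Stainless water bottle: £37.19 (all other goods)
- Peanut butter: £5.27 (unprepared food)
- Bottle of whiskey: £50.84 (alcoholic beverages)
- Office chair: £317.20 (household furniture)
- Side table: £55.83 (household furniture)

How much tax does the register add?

Frozen peas £2.32: unprepared food → 0% → £0.00
Bottle of gin (750 mL) £39.76: alcoholic beverages → 7.5% → £2.98
Camping tent (2-person) £164.30: sports equipment → 5.25% → £8.63
Stainless water bottle £37.19: all other goods → 6% → £2.23
Peanut butter £5.27: unprepared food → 0% → £0.00
Bottle of whiskey £50.84: alcoholic beverages → 7.5% → £3.81
Office chair £317.20: household furniture → 9.75% → £30.93
Side table £55.83: household furniture → 9.75% → £5.44
Total tax = £2.98 + £8.63 + £2.23 + £3.81 + £30.93 + £5.44 = £54.02

£54.02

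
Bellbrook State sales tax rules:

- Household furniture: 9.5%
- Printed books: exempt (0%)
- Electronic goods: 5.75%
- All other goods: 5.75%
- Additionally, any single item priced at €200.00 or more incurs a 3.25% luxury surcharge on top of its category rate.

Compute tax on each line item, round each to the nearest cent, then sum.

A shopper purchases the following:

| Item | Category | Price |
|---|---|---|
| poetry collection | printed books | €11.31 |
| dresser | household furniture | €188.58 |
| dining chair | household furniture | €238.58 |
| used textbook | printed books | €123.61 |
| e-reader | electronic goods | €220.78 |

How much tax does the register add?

Poetry collection €11.31: printed books → 0% → €0.00
Dresser €188.58: household furniture → 9.5% → €17.92
Dining chair €238.58: household furniture → 9.5% + 3.25% surcharge = 12.75% → €30.42
Used textbook €123.61: printed books → 0% → €0.00
E-reader €220.78: electronic goods → 5.75% + 3.25% surcharge = 9% → €19.87
Total tax = €17.92 + €30.42 + €19.87 = €68.21

€68.21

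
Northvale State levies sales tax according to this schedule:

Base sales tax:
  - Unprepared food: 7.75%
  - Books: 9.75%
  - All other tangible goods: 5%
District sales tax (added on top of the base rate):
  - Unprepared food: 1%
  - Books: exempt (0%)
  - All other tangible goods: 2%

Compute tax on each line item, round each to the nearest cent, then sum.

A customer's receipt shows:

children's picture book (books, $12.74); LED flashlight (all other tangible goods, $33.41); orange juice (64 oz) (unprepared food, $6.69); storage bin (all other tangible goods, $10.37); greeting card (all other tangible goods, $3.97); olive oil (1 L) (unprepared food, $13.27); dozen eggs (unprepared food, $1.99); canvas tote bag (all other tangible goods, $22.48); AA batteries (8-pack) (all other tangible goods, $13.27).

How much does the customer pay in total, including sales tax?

Children's picture book $12.74: books → 9.75% + 0% district = 9.75% → $1.24
LED flashlight $33.41: all other tangible goods → 5% + 2% district = 7% → $2.34
Orange juice (64 oz) $6.69: unprepared food → 7.75% + 1% district = 8.75% → $0.59
Storage bin $10.37: all other tangible goods → 5% + 2% district = 7% → $0.73
Greeting card $3.97: all other tangible goods → 5% + 2% district = 7% → $0.28
Olive oil (1 L) $13.27: unprepared food → 7.75% + 1% district = 8.75% → $1.16
Dozen eggs $1.99: unprepared food → 7.75% + 1% district = 8.75% → $0.17
Canvas tote bag $22.48: all other tangible goods → 5% + 2% district = 7% → $1.57
AA batteries (8-pack) $13.27: all other tangible goods → 5% + 2% district = 7% → $0.93
Subtotal = $118.19; tax = $9.01; total due = $127.20

$127.20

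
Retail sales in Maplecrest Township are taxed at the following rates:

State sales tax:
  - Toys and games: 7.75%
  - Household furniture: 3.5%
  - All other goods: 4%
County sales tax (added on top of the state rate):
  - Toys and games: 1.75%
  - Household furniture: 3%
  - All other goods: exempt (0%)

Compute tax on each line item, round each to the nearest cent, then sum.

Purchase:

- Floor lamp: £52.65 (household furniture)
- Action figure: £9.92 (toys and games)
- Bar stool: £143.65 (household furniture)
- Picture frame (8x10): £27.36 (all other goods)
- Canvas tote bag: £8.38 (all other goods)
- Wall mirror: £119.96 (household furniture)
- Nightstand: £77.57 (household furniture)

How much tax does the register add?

£27.97

Floor lamp £52.65: household furniture → 3.5% + 3% county = 6.5% → £3.42
Action figure £9.92: toys and games → 7.75% + 1.75% county = 9.5% → £0.94
Bar stool £143.65: household furniture → 3.5% + 3% county = 6.5% → £9.34
Picture frame (8x10) £27.36: all other goods → 4% + 0% county = 4% → £1.09
Canvas tote bag £8.38: all other goods → 4% + 0% county = 4% → £0.34
Wall mirror £119.96: household furniture → 3.5% + 3% county = 6.5% → £7.80
Nightstand £77.57: household furniture → 3.5% + 3% county = 6.5% → £5.04
Total tax = £3.42 + £0.94 + £9.34 + £1.09 + £0.34 + £7.80 + £5.04 = £27.97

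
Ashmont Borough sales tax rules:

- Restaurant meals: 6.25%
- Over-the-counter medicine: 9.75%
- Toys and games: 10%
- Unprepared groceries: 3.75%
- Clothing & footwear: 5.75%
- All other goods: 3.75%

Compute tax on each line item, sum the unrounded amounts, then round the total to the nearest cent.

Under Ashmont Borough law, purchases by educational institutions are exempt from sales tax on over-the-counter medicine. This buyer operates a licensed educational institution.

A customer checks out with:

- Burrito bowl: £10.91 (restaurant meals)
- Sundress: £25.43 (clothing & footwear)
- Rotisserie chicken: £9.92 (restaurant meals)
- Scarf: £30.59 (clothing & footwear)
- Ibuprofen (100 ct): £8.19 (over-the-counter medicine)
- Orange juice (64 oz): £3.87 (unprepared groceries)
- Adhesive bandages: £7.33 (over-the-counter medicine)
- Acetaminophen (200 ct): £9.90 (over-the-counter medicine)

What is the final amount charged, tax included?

£110.81

Burrito bowl £10.91: restaurant meals → 6.25% → £0.681875
Sundress £25.43: clothing & footwear → 5.75% → £1.462225
Rotisserie chicken £9.92: restaurant meals → 6.25% → £0.62
Scarf £30.59: clothing & footwear → 5.75% → £1.758925
Ibuprofen (100 ct) £8.19: over-the-counter medicine, buyer-exempt → 0% → £0.00
Orange juice (64 oz) £3.87: unprepared groceries → 3.75% → £0.145125
Adhesive bandages £7.33: over-the-counter medicine, buyer-exempt → 0% → £0.00
Acetaminophen (200 ct) £9.90: over-the-counter medicine, buyer-exempt → 0% → £0.00
Subtotal = £106.14; unrounded tax = £4.66815 → £4.67; total due = £110.81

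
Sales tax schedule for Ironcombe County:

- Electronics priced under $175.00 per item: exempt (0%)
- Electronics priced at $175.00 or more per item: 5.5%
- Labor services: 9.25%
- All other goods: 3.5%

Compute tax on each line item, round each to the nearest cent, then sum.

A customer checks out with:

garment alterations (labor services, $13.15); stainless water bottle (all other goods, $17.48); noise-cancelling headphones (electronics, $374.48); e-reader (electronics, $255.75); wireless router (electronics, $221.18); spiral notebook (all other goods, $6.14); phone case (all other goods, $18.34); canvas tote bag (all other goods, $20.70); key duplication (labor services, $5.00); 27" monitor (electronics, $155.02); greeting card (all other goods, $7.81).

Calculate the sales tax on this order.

Garment alterations $13.15: labor services → 9.25% → $1.22
Stainless water bottle $17.48: all other goods → 3.5% → $0.61
Noise-cancelling headphones $374.48: electronics, $175.00 or more → 5.5% → $20.60
E-reader $255.75: electronics, $175.00 or more → 5.5% → $14.07
Wireless router $221.18: electronics, $175.00 or more → 5.5% → $12.16
Spiral notebook $6.14: all other goods → 3.5% → $0.21
Phone case $18.34: all other goods → 3.5% → $0.64
Canvas tote bag $20.70: all other goods → 3.5% → $0.72
Key duplication $5.00: labor services → 9.25% → $0.46
27" monitor $155.02: electronics, under $175.00 → 0% → $0.00
Greeting card $7.81: all other goods → 3.5% → $0.27
Total tax = $1.22 + $0.61 + $20.60 + $14.07 + $12.16 + $0.21 + $0.64 + $0.72 + $0.46 + $0.27 = $50.96

$50.96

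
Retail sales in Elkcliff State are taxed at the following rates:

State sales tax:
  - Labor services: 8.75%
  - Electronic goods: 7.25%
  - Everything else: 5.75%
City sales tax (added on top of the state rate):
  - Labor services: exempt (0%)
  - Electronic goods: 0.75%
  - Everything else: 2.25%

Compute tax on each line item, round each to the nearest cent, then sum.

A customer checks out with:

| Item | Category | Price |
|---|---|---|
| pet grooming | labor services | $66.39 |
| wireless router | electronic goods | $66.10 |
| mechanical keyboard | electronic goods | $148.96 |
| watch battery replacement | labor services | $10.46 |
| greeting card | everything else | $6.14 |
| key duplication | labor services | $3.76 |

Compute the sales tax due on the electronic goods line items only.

$17.21

Wireless router $66.10: electronic goods → 7.25% + 0.75% city = 8% → $5.29
Mechanical keyboard $148.96: electronic goods → 7.25% + 0.75% city = 8% → $11.92
Tax on electronic goods = $5.29 + $11.92 = $17.21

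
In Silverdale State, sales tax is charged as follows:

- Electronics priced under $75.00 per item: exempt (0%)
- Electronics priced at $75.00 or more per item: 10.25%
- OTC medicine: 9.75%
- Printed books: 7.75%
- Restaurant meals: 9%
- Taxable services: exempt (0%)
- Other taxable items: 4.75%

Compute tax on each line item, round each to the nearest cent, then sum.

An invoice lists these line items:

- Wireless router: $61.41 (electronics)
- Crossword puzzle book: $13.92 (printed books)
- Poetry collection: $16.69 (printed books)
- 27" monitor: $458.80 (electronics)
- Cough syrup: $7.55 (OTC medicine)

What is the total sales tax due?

$50.14

Wireless router $61.41: electronics, under $75.00 → 0% → $0.00
Crossword puzzle book $13.92: printed books → 7.75% → $1.08
Poetry collection $16.69: printed books → 7.75% → $1.29
27" monitor $458.80: electronics, $75.00 or more → 10.25% → $47.03
Cough syrup $7.55: OTC medicine → 9.75% → $0.74
Total tax = $1.08 + $1.29 + $47.03 + $0.74 = $50.14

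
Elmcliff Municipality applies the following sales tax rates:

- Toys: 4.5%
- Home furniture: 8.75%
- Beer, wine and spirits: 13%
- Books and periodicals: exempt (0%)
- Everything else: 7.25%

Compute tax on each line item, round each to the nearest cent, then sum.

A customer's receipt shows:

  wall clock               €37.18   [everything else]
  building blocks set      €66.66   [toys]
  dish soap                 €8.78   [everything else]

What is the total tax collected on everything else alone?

Wall clock €37.18: everything else → 7.25% → €2.70
Dish soap €8.78: everything else → 7.25% → €0.64
Tax on everything else = €2.70 + €0.64 = €3.34

€3.34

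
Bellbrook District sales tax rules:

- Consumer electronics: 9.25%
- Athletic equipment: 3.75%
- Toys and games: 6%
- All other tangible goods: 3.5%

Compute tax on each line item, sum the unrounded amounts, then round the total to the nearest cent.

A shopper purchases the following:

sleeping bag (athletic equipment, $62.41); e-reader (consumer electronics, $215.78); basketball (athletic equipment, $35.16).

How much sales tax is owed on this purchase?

$23.62

Sleeping bag $62.41: athletic equipment → 3.75% → $2.340375
E-reader $215.78: consumer electronics → 9.25% → $19.95965
Basketball $35.16: athletic equipment → 3.75% → $1.3185
Unrounded tax sum = $23.618525 → $23.62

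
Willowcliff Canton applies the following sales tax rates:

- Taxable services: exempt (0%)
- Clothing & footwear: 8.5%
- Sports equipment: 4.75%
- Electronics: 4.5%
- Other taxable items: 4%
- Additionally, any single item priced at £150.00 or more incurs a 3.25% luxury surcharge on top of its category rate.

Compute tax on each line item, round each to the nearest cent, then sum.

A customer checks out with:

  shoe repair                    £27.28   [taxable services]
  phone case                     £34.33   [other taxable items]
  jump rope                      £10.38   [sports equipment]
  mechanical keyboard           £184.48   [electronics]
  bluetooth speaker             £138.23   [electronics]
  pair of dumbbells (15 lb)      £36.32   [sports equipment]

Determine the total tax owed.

Shoe repair £27.28: taxable services → 0% → £0.00
Phone case £34.33: other taxable items → 4% → £1.37
Jump rope £10.38: sports equipment → 4.75% → £0.49
Mechanical keyboard £184.48: electronics → 4.5% + 3.25% surcharge = 7.75% → £14.30
Bluetooth speaker £138.23: electronics → 4.5% → £6.22
Pair of dumbbells (15 lb) £36.32: sports equipment → 4.75% → £1.73
Total tax = £1.37 + £0.49 + £14.30 + £6.22 + £1.73 = £24.11

£24.11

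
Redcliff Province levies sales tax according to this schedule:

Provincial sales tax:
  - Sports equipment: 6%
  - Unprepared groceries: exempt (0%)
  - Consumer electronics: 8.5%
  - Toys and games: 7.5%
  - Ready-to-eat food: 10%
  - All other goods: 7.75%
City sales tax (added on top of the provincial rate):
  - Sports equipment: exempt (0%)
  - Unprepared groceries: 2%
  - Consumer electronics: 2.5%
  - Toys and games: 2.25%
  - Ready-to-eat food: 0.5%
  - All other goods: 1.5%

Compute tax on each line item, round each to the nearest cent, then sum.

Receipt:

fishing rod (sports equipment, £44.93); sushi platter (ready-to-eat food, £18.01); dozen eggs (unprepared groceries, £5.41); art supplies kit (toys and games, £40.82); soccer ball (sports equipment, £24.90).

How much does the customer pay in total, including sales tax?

Fishing rod £44.93: sports equipment → 6% + 0% city = 6% → £2.70
Sushi platter £18.01: ready-to-eat food → 10% + 0.5% city = 10.5% → £1.89
Dozen eggs £5.41: unprepared groceries → 0% + 2% city = 2% → £0.11
Art supplies kit £40.82: toys and games → 7.5% + 2.25% city = 9.75% → £3.98
Soccer ball £24.90: sports equipment → 6% + 0% city = 6% → £1.49
Subtotal = £134.07; tax = £10.17; total due = £144.24

£144.24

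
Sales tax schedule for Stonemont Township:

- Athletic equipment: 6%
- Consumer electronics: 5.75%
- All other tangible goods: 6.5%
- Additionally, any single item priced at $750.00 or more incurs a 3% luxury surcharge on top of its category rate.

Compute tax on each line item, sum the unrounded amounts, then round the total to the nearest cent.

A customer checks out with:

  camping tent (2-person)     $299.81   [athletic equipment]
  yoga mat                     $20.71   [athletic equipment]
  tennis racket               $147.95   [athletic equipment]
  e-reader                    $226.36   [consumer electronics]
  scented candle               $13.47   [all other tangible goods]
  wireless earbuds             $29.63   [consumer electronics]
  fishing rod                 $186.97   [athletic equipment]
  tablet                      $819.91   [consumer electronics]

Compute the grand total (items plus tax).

$1871.47

Camping tent (2-person) $299.81: athletic equipment → 6% → $17.9886
Yoga mat $20.71: athletic equipment → 6% → $1.2426
Tennis racket $147.95: athletic equipment → 6% → $8.877
E-reader $226.36: consumer electronics → 5.75% → $13.0157
Scented candle $13.47: all other tangible goods → 6.5% → $0.87555
Wireless earbuds $29.63: consumer electronics → 5.75% → $1.703725
Fishing rod $186.97: athletic equipment → 6% → $11.2182
Tablet $819.91: consumer electronics → 5.75% + 3% surcharge = 8.75% → $71.742125
Subtotal = $1744.81; unrounded tax = $126.6635 → $126.66; total due = $1871.47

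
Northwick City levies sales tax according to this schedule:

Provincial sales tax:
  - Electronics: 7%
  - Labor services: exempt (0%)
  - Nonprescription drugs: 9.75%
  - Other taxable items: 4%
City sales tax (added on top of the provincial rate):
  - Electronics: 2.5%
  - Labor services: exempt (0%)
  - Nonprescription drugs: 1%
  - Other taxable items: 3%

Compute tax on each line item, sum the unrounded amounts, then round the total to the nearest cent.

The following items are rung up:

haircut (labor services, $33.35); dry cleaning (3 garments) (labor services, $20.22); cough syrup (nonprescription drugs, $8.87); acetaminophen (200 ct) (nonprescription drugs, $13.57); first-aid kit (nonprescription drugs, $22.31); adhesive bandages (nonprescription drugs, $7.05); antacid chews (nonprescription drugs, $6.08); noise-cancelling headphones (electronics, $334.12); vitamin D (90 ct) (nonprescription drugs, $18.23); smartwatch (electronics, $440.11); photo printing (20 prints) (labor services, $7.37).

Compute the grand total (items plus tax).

Haircut $33.35: labor services → 0% + 0% city = 0% → $0.00
Dry cleaning (3 garments) $20.22: labor services → 0% + 0% city = 0% → $0.00
Cough syrup $8.87: nonprescription drugs → 9.75% + 1% city = 10.75% → $0.953525
Acetaminophen (200 ct) $13.57: nonprescription drugs → 9.75% + 1% city = 10.75% → $1.458775
First-aid kit $22.31: nonprescription drugs → 9.75% + 1% city = 10.75% → $2.398325
Adhesive bandages $7.05: nonprescription drugs → 9.75% + 1% city = 10.75% → $0.757875
Antacid chews $6.08: nonprescription drugs → 9.75% + 1% city = 10.75% → $0.6536
Noise-cancelling headphones $334.12: electronics → 7% + 2.5% city = 9.5% → $31.7414
Vitamin D (90 ct) $18.23: nonprescription drugs → 9.75% + 1% city = 10.75% → $1.959725
Smartwatch $440.11: electronics → 7% + 2.5% city = 9.5% → $41.81045
Photo printing (20 prints) $7.37: labor services → 0% + 0% city = 0% → $0.00
Subtotal = $911.28; unrounded tax = $81.733675 → $81.73; total due = $993.01

$993.01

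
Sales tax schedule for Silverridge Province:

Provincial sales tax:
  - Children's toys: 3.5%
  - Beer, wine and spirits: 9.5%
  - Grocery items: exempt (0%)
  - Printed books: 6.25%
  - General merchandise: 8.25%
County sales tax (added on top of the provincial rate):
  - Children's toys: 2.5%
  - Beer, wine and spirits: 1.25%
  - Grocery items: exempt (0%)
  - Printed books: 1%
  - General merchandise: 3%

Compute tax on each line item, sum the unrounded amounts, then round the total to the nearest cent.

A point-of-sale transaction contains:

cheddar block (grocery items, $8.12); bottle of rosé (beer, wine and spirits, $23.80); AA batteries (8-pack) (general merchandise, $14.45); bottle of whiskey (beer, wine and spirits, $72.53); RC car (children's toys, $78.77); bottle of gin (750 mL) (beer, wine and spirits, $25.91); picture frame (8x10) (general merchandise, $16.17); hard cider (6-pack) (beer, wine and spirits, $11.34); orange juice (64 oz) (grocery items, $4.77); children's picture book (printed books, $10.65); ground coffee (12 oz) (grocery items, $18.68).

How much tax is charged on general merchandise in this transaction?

AA batteries (8-pack) $14.45: general merchandise → 8.25% + 3% county = 11.25% → $1.625625
Picture frame (8x10) $16.17: general merchandise → 8.25% + 3% county = 11.25% → $1.819125
Tax on general merchandise: unrounded sum = $3.44475 → $3.44

$3.44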